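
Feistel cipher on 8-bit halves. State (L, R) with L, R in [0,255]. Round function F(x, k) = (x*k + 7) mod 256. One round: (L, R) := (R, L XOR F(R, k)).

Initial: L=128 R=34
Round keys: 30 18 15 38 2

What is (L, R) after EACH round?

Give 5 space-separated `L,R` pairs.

Round 1 (k=30): L=34 R=131
Round 2 (k=18): L=131 R=31
Round 3 (k=15): L=31 R=91
Round 4 (k=38): L=91 R=150
Round 5 (k=2): L=150 R=104

Answer: 34,131 131,31 31,91 91,150 150,104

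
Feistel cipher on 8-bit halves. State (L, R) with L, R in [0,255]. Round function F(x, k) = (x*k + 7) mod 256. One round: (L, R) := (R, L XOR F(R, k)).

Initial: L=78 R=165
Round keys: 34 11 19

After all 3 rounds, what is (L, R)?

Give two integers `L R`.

Answer: 153 221

Derivation:
Round 1 (k=34): L=165 R=191
Round 2 (k=11): L=191 R=153
Round 3 (k=19): L=153 R=221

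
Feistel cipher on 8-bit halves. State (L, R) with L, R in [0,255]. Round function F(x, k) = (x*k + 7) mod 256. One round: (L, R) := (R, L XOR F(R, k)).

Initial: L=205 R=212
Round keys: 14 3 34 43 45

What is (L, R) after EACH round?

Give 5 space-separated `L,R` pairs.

Answer: 212,82 82,41 41,43 43,105 105,87

Derivation:
Round 1 (k=14): L=212 R=82
Round 2 (k=3): L=82 R=41
Round 3 (k=34): L=41 R=43
Round 4 (k=43): L=43 R=105
Round 5 (k=45): L=105 R=87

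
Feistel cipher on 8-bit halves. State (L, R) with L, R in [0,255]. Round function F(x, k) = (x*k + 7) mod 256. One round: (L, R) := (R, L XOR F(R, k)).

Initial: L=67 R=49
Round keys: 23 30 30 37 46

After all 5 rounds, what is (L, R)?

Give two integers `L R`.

Round 1 (k=23): L=49 R=45
Round 2 (k=30): L=45 R=124
Round 3 (k=30): L=124 R=162
Round 4 (k=37): L=162 R=13
Round 5 (k=46): L=13 R=255

Answer: 13 255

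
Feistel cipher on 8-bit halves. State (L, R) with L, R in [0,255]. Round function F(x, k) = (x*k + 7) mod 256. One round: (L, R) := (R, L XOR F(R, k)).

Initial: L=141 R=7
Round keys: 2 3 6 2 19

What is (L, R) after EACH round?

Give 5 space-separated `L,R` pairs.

Answer: 7,152 152,200 200,47 47,173 173,241

Derivation:
Round 1 (k=2): L=7 R=152
Round 2 (k=3): L=152 R=200
Round 3 (k=6): L=200 R=47
Round 4 (k=2): L=47 R=173
Round 5 (k=19): L=173 R=241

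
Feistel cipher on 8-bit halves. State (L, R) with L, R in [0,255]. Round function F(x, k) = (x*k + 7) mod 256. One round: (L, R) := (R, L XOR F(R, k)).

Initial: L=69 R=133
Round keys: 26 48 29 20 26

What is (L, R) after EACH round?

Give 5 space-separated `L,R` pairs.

Round 1 (k=26): L=133 R=204
Round 2 (k=48): L=204 R=194
Round 3 (k=29): L=194 R=205
Round 4 (k=20): L=205 R=201
Round 5 (k=26): L=201 R=188

Answer: 133,204 204,194 194,205 205,201 201,188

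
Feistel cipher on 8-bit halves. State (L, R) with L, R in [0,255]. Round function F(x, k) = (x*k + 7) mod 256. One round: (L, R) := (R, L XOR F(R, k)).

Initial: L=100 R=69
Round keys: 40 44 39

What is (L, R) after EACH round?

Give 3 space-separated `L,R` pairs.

Round 1 (k=40): L=69 R=171
Round 2 (k=44): L=171 R=46
Round 3 (k=39): L=46 R=162

Answer: 69,171 171,46 46,162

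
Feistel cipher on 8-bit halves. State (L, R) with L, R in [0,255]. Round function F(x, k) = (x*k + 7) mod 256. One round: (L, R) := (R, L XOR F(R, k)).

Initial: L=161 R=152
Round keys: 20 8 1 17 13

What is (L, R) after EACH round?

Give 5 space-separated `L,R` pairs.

Answer: 152,70 70,175 175,240 240,88 88,143

Derivation:
Round 1 (k=20): L=152 R=70
Round 2 (k=8): L=70 R=175
Round 3 (k=1): L=175 R=240
Round 4 (k=17): L=240 R=88
Round 5 (k=13): L=88 R=143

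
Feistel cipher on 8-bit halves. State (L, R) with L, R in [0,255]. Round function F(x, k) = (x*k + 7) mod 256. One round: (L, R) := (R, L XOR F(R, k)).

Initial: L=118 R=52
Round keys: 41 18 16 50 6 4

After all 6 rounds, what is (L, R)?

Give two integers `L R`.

Answer: 65 213

Derivation:
Round 1 (k=41): L=52 R=45
Round 2 (k=18): L=45 R=5
Round 3 (k=16): L=5 R=122
Round 4 (k=50): L=122 R=222
Round 5 (k=6): L=222 R=65
Round 6 (k=4): L=65 R=213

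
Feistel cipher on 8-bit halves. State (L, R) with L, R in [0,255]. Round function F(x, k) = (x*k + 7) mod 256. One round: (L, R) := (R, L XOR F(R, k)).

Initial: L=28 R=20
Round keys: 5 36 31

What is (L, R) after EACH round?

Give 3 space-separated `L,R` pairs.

Round 1 (k=5): L=20 R=119
Round 2 (k=36): L=119 R=215
Round 3 (k=31): L=215 R=103

Answer: 20,119 119,215 215,103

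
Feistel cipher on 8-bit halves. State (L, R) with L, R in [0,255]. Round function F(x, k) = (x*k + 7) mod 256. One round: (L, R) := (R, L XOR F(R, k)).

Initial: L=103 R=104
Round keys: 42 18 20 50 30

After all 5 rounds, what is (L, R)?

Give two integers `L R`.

Round 1 (k=42): L=104 R=112
Round 2 (k=18): L=112 R=143
Round 3 (k=20): L=143 R=67
Round 4 (k=50): L=67 R=146
Round 5 (k=30): L=146 R=96

Answer: 146 96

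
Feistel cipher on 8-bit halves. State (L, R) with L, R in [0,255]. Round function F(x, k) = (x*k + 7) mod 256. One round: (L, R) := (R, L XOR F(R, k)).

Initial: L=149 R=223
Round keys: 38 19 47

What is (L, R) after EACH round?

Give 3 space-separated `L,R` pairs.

Answer: 223,180 180,188 188,63

Derivation:
Round 1 (k=38): L=223 R=180
Round 2 (k=19): L=180 R=188
Round 3 (k=47): L=188 R=63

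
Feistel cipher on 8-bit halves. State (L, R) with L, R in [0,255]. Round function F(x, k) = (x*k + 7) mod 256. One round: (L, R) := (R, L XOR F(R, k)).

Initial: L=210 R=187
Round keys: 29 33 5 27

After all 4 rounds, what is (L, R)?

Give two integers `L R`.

Round 1 (k=29): L=187 R=228
Round 2 (k=33): L=228 R=208
Round 3 (k=5): L=208 R=243
Round 4 (k=27): L=243 R=120

Answer: 243 120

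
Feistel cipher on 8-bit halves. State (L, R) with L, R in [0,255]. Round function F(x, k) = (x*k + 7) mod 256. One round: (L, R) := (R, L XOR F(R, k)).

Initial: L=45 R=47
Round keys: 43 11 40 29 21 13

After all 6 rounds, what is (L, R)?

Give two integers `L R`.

Answer: 105 252

Derivation:
Round 1 (k=43): L=47 R=193
Round 2 (k=11): L=193 R=125
Round 3 (k=40): L=125 R=78
Round 4 (k=29): L=78 R=160
Round 5 (k=21): L=160 R=105
Round 6 (k=13): L=105 R=252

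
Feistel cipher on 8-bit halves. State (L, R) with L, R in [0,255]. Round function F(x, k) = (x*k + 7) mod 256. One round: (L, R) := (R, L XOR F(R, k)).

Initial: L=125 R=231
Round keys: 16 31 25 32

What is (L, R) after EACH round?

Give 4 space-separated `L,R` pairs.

Answer: 231,10 10,218 218,91 91,189

Derivation:
Round 1 (k=16): L=231 R=10
Round 2 (k=31): L=10 R=218
Round 3 (k=25): L=218 R=91
Round 4 (k=32): L=91 R=189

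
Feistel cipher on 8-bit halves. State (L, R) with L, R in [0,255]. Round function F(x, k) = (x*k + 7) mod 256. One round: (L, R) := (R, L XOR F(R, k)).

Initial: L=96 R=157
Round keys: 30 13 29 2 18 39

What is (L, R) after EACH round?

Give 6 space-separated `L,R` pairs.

Round 1 (k=30): L=157 R=13
Round 2 (k=13): L=13 R=45
Round 3 (k=29): L=45 R=45
Round 4 (k=2): L=45 R=76
Round 5 (k=18): L=76 R=114
Round 6 (k=39): L=114 R=41

Answer: 157,13 13,45 45,45 45,76 76,114 114,41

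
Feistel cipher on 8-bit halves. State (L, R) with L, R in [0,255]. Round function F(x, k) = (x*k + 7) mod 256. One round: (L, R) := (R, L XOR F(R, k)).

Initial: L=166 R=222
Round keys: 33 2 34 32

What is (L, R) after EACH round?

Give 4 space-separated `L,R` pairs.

Answer: 222,3 3,211 211,14 14,20

Derivation:
Round 1 (k=33): L=222 R=3
Round 2 (k=2): L=3 R=211
Round 3 (k=34): L=211 R=14
Round 4 (k=32): L=14 R=20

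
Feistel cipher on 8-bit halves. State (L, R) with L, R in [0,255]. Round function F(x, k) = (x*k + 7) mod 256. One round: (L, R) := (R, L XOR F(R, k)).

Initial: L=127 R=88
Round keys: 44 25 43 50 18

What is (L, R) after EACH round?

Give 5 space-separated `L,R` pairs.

Round 1 (k=44): L=88 R=88
Round 2 (k=25): L=88 R=199
Round 3 (k=43): L=199 R=44
Round 4 (k=50): L=44 R=88
Round 5 (k=18): L=88 R=27

Answer: 88,88 88,199 199,44 44,88 88,27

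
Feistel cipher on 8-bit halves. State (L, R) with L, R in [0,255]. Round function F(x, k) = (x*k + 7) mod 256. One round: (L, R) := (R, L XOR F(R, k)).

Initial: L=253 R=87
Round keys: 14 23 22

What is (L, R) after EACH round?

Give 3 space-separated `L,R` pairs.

Answer: 87,52 52,228 228,171

Derivation:
Round 1 (k=14): L=87 R=52
Round 2 (k=23): L=52 R=228
Round 3 (k=22): L=228 R=171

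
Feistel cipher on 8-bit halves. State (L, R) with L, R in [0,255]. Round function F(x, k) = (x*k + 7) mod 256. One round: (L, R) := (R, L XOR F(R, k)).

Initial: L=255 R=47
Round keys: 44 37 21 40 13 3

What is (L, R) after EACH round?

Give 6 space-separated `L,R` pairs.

Round 1 (k=44): L=47 R=228
Round 2 (k=37): L=228 R=212
Round 3 (k=21): L=212 R=143
Round 4 (k=40): L=143 R=139
Round 5 (k=13): L=139 R=153
Round 6 (k=3): L=153 R=89

Answer: 47,228 228,212 212,143 143,139 139,153 153,89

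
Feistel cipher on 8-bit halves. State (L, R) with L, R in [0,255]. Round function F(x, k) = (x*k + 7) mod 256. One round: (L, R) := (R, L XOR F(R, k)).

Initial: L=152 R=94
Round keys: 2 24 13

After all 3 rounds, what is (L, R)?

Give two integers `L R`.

Round 1 (k=2): L=94 R=91
Round 2 (k=24): L=91 R=209
Round 3 (k=13): L=209 R=255

Answer: 209 255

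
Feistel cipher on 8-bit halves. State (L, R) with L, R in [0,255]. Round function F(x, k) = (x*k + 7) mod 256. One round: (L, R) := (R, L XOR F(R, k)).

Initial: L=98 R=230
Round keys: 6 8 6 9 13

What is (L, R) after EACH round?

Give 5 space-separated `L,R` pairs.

Round 1 (k=6): L=230 R=9
Round 2 (k=8): L=9 R=169
Round 3 (k=6): L=169 R=244
Round 4 (k=9): L=244 R=50
Round 5 (k=13): L=50 R=101

Answer: 230,9 9,169 169,244 244,50 50,101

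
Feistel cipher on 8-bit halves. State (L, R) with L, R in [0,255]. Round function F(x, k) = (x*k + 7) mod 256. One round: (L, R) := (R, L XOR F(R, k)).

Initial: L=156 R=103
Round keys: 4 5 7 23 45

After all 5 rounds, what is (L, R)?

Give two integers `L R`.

Round 1 (k=4): L=103 R=63
Round 2 (k=5): L=63 R=37
Round 3 (k=7): L=37 R=53
Round 4 (k=23): L=53 R=239
Round 5 (k=45): L=239 R=63

Answer: 239 63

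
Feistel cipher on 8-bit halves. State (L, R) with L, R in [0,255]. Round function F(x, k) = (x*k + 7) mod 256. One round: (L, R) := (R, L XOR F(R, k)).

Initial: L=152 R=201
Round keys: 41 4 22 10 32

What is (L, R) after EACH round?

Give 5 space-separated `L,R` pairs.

Round 1 (k=41): L=201 R=160
Round 2 (k=4): L=160 R=78
Round 3 (k=22): L=78 R=27
Round 4 (k=10): L=27 R=91
Round 5 (k=32): L=91 R=124

Answer: 201,160 160,78 78,27 27,91 91,124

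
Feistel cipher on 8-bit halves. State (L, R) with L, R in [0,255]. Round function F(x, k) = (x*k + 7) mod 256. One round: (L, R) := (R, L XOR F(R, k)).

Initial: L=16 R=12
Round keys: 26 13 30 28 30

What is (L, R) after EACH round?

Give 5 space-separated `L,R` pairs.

Round 1 (k=26): L=12 R=47
Round 2 (k=13): L=47 R=102
Round 3 (k=30): L=102 R=212
Round 4 (k=28): L=212 R=81
Round 5 (k=30): L=81 R=81

Answer: 12,47 47,102 102,212 212,81 81,81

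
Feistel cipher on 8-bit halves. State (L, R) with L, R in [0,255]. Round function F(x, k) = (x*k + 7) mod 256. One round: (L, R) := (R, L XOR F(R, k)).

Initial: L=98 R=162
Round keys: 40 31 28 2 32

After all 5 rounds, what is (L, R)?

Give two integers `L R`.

Answer: 59 149

Derivation:
Round 1 (k=40): L=162 R=53
Round 2 (k=31): L=53 R=208
Round 3 (k=28): L=208 R=242
Round 4 (k=2): L=242 R=59
Round 5 (k=32): L=59 R=149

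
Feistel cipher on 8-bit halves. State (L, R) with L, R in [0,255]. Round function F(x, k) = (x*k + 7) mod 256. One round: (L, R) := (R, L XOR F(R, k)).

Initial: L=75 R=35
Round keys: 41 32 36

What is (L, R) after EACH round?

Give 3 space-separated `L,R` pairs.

Answer: 35,233 233,4 4,126

Derivation:
Round 1 (k=41): L=35 R=233
Round 2 (k=32): L=233 R=4
Round 3 (k=36): L=4 R=126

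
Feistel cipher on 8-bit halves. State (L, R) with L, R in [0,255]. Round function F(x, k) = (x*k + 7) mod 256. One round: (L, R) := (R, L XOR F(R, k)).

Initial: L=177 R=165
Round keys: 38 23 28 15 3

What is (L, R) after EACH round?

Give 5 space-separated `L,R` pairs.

Round 1 (k=38): L=165 R=52
Round 2 (k=23): L=52 R=22
Round 3 (k=28): L=22 R=91
Round 4 (k=15): L=91 R=74
Round 5 (k=3): L=74 R=190

Answer: 165,52 52,22 22,91 91,74 74,190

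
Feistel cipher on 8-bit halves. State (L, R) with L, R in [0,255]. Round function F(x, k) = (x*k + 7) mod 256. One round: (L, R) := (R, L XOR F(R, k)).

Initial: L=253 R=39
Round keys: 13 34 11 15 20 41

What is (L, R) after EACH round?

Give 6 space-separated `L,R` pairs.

Answer: 39,255 255,194 194,162 162,71 71,49 49,167

Derivation:
Round 1 (k=13): L=39 R=255
Round 2 (k=34): L=255 R=194
Round 3 (k=11): L=194 R=162
Round 4 (k=15): L=162 R=71
Round 5 (k=20): L=71 R=49
Round 6 (k=41): L=49 R=167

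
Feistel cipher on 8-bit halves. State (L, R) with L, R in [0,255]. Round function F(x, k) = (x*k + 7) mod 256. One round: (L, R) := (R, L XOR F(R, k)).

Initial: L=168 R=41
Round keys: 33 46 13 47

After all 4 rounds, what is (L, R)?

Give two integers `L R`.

Round 1 (k=33): L=41 R=248
Round 2 (k=46): L=248 R=190
Round 3 (k=13): L=190 R=85
Round 4 (k=47): L=85 R=28

Answer: 85 28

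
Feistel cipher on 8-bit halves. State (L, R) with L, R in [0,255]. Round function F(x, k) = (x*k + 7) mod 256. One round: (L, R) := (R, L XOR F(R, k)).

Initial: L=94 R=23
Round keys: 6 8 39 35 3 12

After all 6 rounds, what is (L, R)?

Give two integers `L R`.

Round 1 (k=6): L=23 R=207
Round 2 (k=8): L=207 R=104
Round 3 (k=39): L=104 R=16
Round 4 (k=35): L=16 R=95
Round 5 (k=3): L=95 R=52
Round 6 (k=12): L=52 R=40

Answer: 52 40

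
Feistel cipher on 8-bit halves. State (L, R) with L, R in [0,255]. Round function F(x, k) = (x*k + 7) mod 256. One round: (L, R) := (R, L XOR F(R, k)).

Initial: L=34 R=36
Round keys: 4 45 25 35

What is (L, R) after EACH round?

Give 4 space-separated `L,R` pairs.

Round 1 (k=4): L=36 R=181
Round 2 (k=45): L=181 R=252
Round 3 (k=25): L=252 R=22
Round 4 (k=35): L=22 R=245

Answer: 36,181 181,252 252,22 22,245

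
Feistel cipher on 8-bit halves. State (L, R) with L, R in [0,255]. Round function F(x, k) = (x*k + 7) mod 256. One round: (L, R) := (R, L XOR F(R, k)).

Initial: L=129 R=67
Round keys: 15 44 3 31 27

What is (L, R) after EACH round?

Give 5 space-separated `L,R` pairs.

Round 1 (k=15): L=67 R=117
Round 2 (k=44): L=117 R=96
Round 3 (k=3): L=96 R=82
Round 4 (k=31): L=82 R=149
Round 5 (k=27): L=149 R=236

Answer: 67,117 117,96 96,82 82,149 149,236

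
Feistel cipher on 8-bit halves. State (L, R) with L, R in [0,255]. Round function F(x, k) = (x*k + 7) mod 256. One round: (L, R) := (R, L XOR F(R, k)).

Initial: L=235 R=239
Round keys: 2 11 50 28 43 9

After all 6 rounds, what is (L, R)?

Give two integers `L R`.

Round 1 (k=2): L=239 R=14
Round 2 (k=11): L=14 R=78
Round 3 (k=50): L=78 R=77
Round 4 (k=28): L=77 R=61
Round 5 (k=43): L=61 R=11
Round 6 (k=9): L=11 R=87

Answer: 11 87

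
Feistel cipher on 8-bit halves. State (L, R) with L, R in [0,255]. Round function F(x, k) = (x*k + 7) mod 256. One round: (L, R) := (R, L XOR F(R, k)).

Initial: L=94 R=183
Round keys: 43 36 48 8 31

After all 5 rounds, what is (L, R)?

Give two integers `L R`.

Answer: 247 237

Derivation:
Round 1 (k=43): L=183 R=154
Round 2 (k=36): L=154 R=24
Round 3 (k=48): L=24 R=29
Round 4 (k=8): L=29 R=247
Round 5 (k=31): L=247 R=237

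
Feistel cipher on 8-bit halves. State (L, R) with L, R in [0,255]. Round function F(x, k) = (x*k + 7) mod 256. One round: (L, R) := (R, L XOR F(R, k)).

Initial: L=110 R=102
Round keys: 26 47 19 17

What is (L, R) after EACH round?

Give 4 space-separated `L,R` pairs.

Answer: 102,13 13,12 12,230 230,65

Derivation:
Round 1 (k=26): L=102 R=13
Round 2 (k=47): L=13 R=12
Round 3 (k=19): L=12 R=230
Round 4 (k=17): L=230 R=65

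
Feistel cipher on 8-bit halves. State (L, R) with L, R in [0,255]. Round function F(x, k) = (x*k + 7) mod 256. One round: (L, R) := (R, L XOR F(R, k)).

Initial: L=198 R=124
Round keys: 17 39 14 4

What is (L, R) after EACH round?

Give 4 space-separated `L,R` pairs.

Answer: 124,133 133,54 54,126 126,201

Derivation:
Round 1 (k=17): L=124 R=133
Round 2 (k=39): L=133 R=54
Round 3 (k=14): L=54 R=126
Round 4 (k=4): L=126 R=201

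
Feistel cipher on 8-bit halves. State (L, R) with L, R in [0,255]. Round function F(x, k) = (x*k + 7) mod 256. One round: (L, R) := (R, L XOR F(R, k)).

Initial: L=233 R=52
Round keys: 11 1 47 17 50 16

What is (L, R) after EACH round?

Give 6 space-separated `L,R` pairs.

Round 1 (k=11): L=52 R=170
Round 2 (k=1): L=170 R=133
Round 3 (k=47): L=133 R=216
Round 4 (k=17): L=216 R=218
Round 5 (k=50): L=218 R=67
Round 6 (k=16): L=67 R=237

Answer: 52,170 170,133 133,216 216,218 218,67 67,237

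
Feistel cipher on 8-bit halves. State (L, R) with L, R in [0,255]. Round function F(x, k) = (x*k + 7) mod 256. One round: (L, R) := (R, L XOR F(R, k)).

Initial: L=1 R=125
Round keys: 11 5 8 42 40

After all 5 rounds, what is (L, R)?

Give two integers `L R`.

Answer: 0 223

Derivation:
Round 1 (k=11): L=125 R=103
Round 2 (k=5): L=103 R=119
Round 3 (k=8): L=119 R=216
Round 4 (k=42): L=216 R=0
Round 5 (k=40): L=0 R=223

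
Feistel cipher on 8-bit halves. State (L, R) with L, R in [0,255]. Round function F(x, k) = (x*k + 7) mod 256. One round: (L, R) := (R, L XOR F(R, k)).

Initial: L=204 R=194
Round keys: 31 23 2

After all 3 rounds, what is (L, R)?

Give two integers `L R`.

Answer: 84 230

Derivation:
Round 1 (k=31): L=194 R=73
Round 2 (k=23): L=73 R=84
Round 3 (k=2): L=84 R=230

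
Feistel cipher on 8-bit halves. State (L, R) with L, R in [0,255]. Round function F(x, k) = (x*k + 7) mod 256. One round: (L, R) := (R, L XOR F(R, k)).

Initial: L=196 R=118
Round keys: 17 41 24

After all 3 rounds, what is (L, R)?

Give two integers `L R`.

Round 1 (k=17): L=118 R=25
Round 2 (k=41): L=25 R=126
Round 3 (k=24): L=126 R=206

Answer: 126 206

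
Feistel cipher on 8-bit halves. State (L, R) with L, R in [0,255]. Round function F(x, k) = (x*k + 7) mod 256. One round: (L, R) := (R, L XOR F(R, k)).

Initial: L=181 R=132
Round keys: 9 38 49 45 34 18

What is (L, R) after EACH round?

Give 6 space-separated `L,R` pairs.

Answer: 132,30 30,255 255,200 200,208 208,111 111,5

Derivation:
Round 1 (k=9): L=132 R=30
Round 2 (k=38): L=30 R=255
Round 3 (k=49): L=255 R=200
Round 4 (k=45): L=200 R=208
Round 5 (k=34): L=208 R=111
Round 6 (k=18): L=111 R=5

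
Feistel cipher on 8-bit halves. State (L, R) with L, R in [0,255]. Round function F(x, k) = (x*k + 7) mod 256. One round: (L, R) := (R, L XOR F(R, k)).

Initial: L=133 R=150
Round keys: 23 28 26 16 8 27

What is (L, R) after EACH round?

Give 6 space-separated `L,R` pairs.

Answer: 150,4 4,225 225,229 229,182 182,82 82,27

Derivation:
Round 1 (k=23): L=150 R=4
Round 2 (k=28): L=4 R=225
Round 3 (k=26): L=225 R=229
Round 4 (k=16): L=229 R=182
Round 5 (k=8): L=182 R=82
Round 6 (k=27): L=82 R=27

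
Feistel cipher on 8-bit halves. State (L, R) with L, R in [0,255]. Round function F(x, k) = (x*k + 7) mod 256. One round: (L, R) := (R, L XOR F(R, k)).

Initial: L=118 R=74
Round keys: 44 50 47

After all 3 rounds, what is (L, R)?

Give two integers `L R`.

Round 1 (k=44): L=74 R=201
Round 2 (k=50): L=201 R=3
Round 3 (k=47): L=3 R=93

Answer: 3 93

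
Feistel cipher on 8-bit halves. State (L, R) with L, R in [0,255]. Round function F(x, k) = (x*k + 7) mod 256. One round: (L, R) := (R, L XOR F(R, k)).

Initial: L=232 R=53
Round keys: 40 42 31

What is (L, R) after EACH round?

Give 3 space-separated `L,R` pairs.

Round 1 (k=40): L=53 R=167
Round 2 (k=42): L=167 R=88
Round 3 (k=31): L=88 R=8

Answer: 53,167 167,88 88,8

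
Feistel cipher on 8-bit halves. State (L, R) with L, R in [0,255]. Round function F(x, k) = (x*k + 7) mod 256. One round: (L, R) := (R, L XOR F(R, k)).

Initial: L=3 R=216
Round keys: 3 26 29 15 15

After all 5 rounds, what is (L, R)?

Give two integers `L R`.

Round 1 (k=3): L=216 R=140
Round 2 (k=26): L=140 R=231
Round 3 (k=29): L=231 R=190
Round 4 (k=15): L=190 R=206
Round 5 (k=15): L=206 R=167

Answer: 206 167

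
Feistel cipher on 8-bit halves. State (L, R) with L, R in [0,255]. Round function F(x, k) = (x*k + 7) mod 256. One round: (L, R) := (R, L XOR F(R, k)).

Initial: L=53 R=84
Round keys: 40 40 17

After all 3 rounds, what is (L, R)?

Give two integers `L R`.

Answer: 131 168

Derivation:
Round 1 (k=40): L=84 R=18
Round 2 (k=40): L=18 R=131
Round 3 (k=17): L=131 R=168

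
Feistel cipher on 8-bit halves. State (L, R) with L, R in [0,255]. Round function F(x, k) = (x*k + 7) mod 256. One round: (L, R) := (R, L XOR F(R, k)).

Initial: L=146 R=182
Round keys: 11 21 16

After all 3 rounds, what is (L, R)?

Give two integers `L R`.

Answer: 152 204

Derivation:
Round 1 (k=11): L=182 R=75
Round 2 (k=21): L=75 R=152
Round 3 (k=16): L=152 R=204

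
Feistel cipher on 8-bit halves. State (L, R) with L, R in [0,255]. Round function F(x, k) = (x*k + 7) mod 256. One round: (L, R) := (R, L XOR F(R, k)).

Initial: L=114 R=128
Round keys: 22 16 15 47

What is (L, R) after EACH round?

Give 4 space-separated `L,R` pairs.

Round 1 (k=22): L=128 R=117
Round 2 (k=16): L=117 R=215
Round 3 (k=15): L=215 R=213
Round 4 (k=47): L=213 R=245

Answer: 128,117 117,215 215,213 213,245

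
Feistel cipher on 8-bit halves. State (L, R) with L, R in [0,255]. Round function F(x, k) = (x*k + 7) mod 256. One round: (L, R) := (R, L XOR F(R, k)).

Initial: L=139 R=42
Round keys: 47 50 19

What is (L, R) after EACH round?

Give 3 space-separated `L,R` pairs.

Round 1 (k=47): L=42 R=54
Round 2 (k=50): L=54 R=185
Round 3 (k=19): L=185 R=244

Answer: 42,54 54,185 185,244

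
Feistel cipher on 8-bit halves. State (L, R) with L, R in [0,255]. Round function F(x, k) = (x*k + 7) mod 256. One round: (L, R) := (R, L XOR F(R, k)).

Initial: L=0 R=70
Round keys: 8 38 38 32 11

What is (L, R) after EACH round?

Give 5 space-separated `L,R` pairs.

Round 1 (k=8): L=70 R=55
Round 2 (k=38): L=55 R=119
Round 3 (k=38): L=119 R=134
Round 4 (k=32): L=134 R=176
Round 5 (k=11): L=176 R=17

Answer: 70,55 55,119 119,134 134,176 176,17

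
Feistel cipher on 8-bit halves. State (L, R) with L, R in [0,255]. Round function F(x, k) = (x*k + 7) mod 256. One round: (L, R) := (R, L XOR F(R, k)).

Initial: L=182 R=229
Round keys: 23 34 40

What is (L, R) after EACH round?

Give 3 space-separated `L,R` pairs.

Answer: 229,44 44,58 58,59

Derivation:
Round 1 (k=23): L=229 R=44
Round 2 (k=34): L=44 R=58
Round 3 (k=40): L=58 R=59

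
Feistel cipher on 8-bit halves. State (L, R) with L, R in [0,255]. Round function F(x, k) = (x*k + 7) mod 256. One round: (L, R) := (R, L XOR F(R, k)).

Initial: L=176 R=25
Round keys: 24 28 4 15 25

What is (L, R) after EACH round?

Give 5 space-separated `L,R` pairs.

Answer: 25,239 239,50 50,32 32,213 213,244

Derivation:
Round 1 (k=24): L=25 R=239
Round 2 (k=28): L=239 R=50
Round 3 (k=4): L=50 R=32
Round 4 (k=15): L=32 R=213
Round 5 (k=25): L=213 R=244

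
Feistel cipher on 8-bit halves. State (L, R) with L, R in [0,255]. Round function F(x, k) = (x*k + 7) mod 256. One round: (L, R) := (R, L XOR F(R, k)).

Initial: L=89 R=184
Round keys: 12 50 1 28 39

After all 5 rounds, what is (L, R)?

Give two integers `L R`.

Round 1 (k=12): L=184 R=254
Round 2 (k=50): L=254 R=27
Round 3 (k=1): L=27 R=220
Round 4 (k=28): L=220 R=12
Round 5 (k=39): L=12 R=7

Answer: 12 7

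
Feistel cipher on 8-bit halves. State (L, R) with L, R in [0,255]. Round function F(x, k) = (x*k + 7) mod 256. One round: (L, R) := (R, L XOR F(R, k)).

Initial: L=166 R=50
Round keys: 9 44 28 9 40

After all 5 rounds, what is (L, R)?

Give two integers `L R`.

Answer: 122 251

Derivation:
Round 1 (k=9): L=50 R=111
Round 2 (k=44): L=111 R=41
Round 3 (k=28): L=41 R=236
Round 4 (k=9): L=236 R=122
Round 5 (k=40): L=122 R=251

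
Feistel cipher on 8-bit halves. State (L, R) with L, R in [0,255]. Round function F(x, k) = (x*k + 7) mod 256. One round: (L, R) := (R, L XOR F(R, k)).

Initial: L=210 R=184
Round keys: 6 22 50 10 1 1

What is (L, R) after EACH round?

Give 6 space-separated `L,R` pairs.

Round 1 (k=6): L=184 R=133
Round 2 (k=22): L=133 R=205
Round 3 (k=50): L=205 R=148
Round 4 (k=10): L=148 R=2
Round 5 (k=1): L=2 R=157
Round 6 (k=1): L=157 R=166

Answer: 184,133 133,205 205,148 148,2 2,157 157,166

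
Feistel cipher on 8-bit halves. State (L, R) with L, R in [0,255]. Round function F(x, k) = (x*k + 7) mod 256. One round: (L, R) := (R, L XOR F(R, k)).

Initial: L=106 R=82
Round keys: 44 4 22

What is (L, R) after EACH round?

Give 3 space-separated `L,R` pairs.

Round 1 (k=44): L=82 R=117
Round 2 (k=4): L=117 R=137
Round 3 (k=22): L=137 R=184

Answer: 82,117 117,137 137,184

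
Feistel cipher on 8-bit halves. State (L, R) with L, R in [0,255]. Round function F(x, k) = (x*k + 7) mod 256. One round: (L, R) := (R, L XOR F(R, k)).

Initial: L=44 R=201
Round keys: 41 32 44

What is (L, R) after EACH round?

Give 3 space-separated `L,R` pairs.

Answer: 201,20 20,78 78,123

Derivation:
Round 1 (k=41): L=201 R=20
Round 2 (k=32): L=20 R=78
Round 3 (k=44): L=78 R=123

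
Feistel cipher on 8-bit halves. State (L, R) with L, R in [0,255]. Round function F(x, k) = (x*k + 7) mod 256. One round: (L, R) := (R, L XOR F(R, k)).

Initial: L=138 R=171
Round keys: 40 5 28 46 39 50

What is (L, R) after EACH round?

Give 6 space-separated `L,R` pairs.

Round 1 (k=40): L=171 R=53
Round 2 (k=5): L=53 R=187
Round 3 (k=28): L=187 R=78
Round 4 (k=46): L=78 R=176
Round 5 (k=39): L=176 R=153
Round 6 (k=50): L=153 R=89

Answer: 171,53 53,187 187,78 78,176 176,153 153,89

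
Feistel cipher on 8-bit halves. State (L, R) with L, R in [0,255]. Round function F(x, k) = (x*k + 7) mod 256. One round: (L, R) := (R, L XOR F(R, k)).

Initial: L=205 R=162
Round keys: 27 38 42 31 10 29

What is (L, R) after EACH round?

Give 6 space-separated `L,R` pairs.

Answer: 162,208 208,69 69,137 137,219 219,28 28,232

Derivation:
Round 1 (k=27): L=162 R=208
Round 2 (k=38): L=208 R=69
Round 3 (k=42): L=69 R=137
Round 4 (k=31): L=137 R=219
Round 5 (k=10): L=219 R=28
Round 6 (k=29): L=28 R=232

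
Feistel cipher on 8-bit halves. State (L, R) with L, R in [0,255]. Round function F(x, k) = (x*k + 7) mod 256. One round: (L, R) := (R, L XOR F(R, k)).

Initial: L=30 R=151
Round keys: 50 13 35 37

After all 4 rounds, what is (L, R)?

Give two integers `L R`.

Round 1 (k=50): L=151 R=155
Round 2 (k=13): L=155 R=113
Round 3 (k=35): L=113 R=225
Round 4 (k=37): L=225 R=253

Answer: 225 253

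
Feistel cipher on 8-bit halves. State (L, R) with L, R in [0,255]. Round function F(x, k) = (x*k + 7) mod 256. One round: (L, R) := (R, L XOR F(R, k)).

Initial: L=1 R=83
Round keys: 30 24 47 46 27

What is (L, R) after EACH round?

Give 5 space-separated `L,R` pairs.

Answer: 83,192 192,84 84,179 179,101 101,29

Derivation:
Round 1 (k=30): L=83 R=192
Round 2 (k=24): L=192 R=84
Round 3 (k=47): L=84 R=179
Round 4 (k=46): L=179 R=101
Round 5 (k=27): L=101 R=29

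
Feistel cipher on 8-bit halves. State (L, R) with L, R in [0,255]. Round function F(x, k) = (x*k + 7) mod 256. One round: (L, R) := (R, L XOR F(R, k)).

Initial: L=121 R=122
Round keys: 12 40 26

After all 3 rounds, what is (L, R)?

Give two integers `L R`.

Answer: 141 159

Derivation:
Round 1 (k=12): L=122 R=198
Round 2 (k=40): L=198 R=141
Round 3 (k=26): L=141 R=159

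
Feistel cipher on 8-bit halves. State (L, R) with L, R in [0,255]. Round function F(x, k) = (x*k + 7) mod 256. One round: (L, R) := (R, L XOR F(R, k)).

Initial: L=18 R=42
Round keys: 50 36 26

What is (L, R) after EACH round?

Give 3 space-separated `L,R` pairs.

Answer: 42,41 41,225 225,200

Derivation:
Round 1 (k=50): L=42 R=41
Round 2 (k=36): L=41 R=225
Round 3 (k=26): L=225 R=200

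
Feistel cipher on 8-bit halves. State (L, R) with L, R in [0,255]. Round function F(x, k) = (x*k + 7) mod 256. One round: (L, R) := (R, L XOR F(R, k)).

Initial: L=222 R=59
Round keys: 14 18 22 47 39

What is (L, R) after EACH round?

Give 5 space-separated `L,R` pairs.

Round 1 (k=14): L=59 R=159
Round 2 (k=18): L=159 R=14
Round 3 (k=22): L=14 R=164
Round 4 (k=47): L=164 R=45
Round 5 (k=39): L=45 R=70

Answer: 59,159 159,14 14,164 164,45 45,70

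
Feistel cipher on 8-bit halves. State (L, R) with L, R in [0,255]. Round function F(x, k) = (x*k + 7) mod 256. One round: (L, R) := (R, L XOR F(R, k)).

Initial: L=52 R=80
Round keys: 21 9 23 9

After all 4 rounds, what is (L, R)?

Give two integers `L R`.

Round 1 (k=21): L=80 R=163
Round 2 (k=9): L=163 R=146
Round 3 (k=23): L=146 R=134
Round 4 (k=9): L=134 R=47

Answer: 134 47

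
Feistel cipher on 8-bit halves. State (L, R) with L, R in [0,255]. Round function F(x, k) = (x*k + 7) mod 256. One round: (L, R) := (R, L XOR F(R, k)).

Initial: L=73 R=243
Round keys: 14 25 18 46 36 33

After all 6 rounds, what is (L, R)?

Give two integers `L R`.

Round 1 (k=14): L=243 R=24
Round 2 (k=25): L=24 R=172
Round 3 (k=18): L=172 R=7
Round 4 (k=46): L=7 R=229
Round 5 (k=36): L=229 R=60
Round 6 (k=33): L=60 R=38

Answer: 60 38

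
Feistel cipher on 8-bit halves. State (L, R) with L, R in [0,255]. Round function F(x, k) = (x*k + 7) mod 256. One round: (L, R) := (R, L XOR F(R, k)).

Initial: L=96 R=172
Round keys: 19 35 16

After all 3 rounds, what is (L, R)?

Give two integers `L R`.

Answer: 196 236

Derivation:
Round 1 (k=19): L=172 R=171
Round 2 (k=35): L=171 R=196
Round 3 (k=16): L=196 R=236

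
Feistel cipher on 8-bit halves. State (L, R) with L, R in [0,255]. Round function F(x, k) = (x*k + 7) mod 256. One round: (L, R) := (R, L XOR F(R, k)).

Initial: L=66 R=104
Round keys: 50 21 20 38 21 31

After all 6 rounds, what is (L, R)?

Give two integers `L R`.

Round 1 (k=50): L=104 R=21
Round 2 (k=21): L=21 R=168
Round 3 (k=20): L=168 R=50
Round 4 (k=38): L=50 R=219
Round 5 (k=21): L=219 R=204
Round 6 (k=31): L=204 R=96

Answer: 204 96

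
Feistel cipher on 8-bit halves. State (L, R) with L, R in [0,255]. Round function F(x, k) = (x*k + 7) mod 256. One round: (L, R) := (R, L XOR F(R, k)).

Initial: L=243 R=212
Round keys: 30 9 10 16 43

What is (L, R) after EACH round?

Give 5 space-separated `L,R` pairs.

Answer: 212,44 44,71 71,225 225,80 80,150

Derivation:
Round 1 (k=30): L=212 R=44
Round 2 (k=9): L=44 R=71
Round 3 (k=10): L=71 R=225
Round 4 (k=16): L=225 R=80
Round 5 (k=43): L=80 R=150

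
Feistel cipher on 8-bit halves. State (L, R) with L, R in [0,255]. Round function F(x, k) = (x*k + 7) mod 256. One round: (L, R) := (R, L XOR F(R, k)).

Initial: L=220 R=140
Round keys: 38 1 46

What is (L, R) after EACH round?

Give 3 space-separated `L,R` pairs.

Round 1 (k=38): L=140 R=19
Round 2 (k=1): L=19 R=150
Round 3 (k=46): L=150 R=232

Answer: 140,19 19,150 150,232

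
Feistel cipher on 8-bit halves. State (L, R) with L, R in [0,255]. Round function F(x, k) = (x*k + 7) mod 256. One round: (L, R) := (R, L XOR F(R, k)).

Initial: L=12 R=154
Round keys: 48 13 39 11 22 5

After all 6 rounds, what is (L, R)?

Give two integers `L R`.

Answer: 73 47

Derivation:
Round 1 (k=48): L=154 R=235
Round 2 (k=13): L=235 R=108
Round 3 (k=39): L=108 R=144
Round 4 (k=11): L=144 R=91
Round 5 (k=22): L=91 R=73
Round 6 (k=5): L=73 R=47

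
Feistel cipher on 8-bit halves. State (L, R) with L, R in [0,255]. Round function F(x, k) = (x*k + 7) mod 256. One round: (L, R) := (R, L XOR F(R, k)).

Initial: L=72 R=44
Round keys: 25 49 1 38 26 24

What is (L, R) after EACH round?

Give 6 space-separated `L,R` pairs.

Round 1 (k=25): L=44 R=27
Round 2 (k=49): L=27 R=30
Round 3 (k=1): L=30 R=62
Round 4 (k=38): L=62 R=37
Round 5 (k=26): L=37 R=247
Round 6 (k=24): L=247 R=10

Answer: 44,27 27,30 30,62 62,37 37,247 247,10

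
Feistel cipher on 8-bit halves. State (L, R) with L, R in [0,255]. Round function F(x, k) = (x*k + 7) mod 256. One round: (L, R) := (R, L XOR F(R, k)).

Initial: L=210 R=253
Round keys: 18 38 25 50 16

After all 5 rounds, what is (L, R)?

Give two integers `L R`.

Round 1 (k=18): L=253 R=3
Round 2 (k=38): L=3 R=132
Round 3 (k=25): L=132 R=232
Round 4 (k=50): L=232 R=211
Round 5 (k=16): L=211 R=223

Answer: 211 223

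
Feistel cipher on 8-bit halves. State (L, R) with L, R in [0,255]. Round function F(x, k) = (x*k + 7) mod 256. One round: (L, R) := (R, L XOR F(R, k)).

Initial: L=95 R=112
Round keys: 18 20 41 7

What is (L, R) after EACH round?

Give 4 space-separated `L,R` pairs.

Round 1 (k=18): L=112 R=184
Round 2 (k=20): L=184 R=23
Round 3 (k=41): L=23 R=14
Round 4 (k=7): L=14 R=126

Answer: 112,184 184,23 23,14 14,126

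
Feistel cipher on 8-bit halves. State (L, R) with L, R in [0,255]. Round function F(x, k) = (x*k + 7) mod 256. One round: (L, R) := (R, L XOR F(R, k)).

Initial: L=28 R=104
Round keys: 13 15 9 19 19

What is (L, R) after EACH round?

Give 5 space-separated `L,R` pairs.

Round 1 (k=13): L=104 R=83
Round 2 (k=15): L=83 R=140
Round 3 (k=9): L=140 R=160
Round 4 (k=19): L=160 R=107
Round 5 (k=19): L=107 R=88

Answer: 104,83 83,140 140,160 160,107 107,88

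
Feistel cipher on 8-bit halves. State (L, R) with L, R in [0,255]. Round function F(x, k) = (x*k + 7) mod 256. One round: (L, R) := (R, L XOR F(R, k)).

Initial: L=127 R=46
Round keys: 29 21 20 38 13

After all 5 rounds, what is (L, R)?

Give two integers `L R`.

Round 1 (k=29): L=46 R=66
Round 2 (k=21): L=66 R=95
Round 3 (k=20): L=95 R=49
Round 4 (k=38): L=49 R=18
Round 5 (k=13): L=18 R=192

Answer: 18 192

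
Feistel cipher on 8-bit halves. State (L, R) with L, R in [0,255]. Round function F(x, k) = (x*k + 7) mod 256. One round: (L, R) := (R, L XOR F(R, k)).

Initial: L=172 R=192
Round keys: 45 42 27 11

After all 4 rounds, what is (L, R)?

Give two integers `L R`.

Answer: 149 59

Derivation:
Round 1 (k=45): L=192 R=107
Round 2 (k=42): L=107 R=85
Round 3 (k=27): L=85 R=149
Round 4 (k=11): L=149 R=59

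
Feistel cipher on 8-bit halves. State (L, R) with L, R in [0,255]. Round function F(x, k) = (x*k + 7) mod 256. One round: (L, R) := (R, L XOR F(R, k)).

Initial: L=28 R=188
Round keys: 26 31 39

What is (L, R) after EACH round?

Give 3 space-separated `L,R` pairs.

Answer: 188,3 3,216 216,236

Derivation:
Round 1 (k=26): L=188 R=3
Round 2 (k=31): L=3 R=216
Round 3 (k=39): L=216 R=236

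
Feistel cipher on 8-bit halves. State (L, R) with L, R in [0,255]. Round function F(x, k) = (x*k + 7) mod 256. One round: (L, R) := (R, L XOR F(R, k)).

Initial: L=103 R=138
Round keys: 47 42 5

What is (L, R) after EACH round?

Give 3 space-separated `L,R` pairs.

Round 1 (k=47): L=138 R=58
Round 2 (k=42): L=58 R=1
Round 3 (k=5): L=1 R=54

Answer: 138,58 58,1 1,54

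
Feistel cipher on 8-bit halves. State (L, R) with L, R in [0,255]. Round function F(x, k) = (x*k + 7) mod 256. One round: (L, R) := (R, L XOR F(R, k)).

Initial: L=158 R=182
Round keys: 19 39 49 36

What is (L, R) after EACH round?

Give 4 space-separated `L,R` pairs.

Round 1 (k=19): L=182 R=23
Round 2 (k=39): L=23 R=62
Round 3 (k=49): L=62 R=242
Round 4 (k=36): L=242 R=49

Answer: 182,23 23,62 62,242 242,49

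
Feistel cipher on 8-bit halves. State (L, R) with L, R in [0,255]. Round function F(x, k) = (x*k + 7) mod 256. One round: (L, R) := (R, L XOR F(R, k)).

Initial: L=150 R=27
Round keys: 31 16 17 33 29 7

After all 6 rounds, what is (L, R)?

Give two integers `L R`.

Round 1 (k=31): L=27 R=218
Round 2 (k=16): L=218 R=188
Round 3 (k=17): L=188 R=89
Round 4 (k=33): L=89 R=60
Round 5 (k=29): L=60 R=138
Round 6 (k=7): L=138 R=241

Answer: 138 241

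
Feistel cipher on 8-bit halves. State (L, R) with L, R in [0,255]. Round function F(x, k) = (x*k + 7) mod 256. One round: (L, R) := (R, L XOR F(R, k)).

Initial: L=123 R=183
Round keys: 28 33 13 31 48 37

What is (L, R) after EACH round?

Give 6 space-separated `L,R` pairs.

Answer: 183,112 112,192 192,183 183,240 240,176 176,135

Derivation:
Round 1 (k=28): L=183 R=112
Round 2 (k=33): L=112 R=192
Round 3 (k=13): L=192 R=183
Round 4 (k=31): L=183 R=240
Round 5 (k=48): L=240 R=176
Round 6 (k=37): L=176 R=135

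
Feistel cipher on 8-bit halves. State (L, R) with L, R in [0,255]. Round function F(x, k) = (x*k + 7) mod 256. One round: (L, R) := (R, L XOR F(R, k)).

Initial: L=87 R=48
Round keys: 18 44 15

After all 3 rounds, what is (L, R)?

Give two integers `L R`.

Round 1 (k=18): L=48 R=48
Round 2 (k=44): L=48 R=119
Round 3 (k=15): L=119 R=48

Answer: 119 48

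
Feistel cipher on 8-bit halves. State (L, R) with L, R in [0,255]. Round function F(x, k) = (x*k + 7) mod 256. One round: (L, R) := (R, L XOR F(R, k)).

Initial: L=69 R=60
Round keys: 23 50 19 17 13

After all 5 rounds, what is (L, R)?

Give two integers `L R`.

Round 1 (k=23): L=60 R=46
Round 2 (k=50): L=46 R=63
Round 3 (k=19): L=63 R=154
Round 4 (k=17): L=154 R=126
Round 5 (k=13): L=126 R=247

Answer: 126 247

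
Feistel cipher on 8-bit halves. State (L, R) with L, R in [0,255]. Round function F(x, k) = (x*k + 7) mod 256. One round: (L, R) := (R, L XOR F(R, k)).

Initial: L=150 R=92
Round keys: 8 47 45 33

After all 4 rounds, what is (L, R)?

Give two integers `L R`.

Answer: 104 245

Derivation:
Round 1 (k=8): L=92 R=113
Round 2 (k=47): L=113 R=154
Round 3 (k=45): L=154 R=104
Round 4 (k=33): L=104 R=245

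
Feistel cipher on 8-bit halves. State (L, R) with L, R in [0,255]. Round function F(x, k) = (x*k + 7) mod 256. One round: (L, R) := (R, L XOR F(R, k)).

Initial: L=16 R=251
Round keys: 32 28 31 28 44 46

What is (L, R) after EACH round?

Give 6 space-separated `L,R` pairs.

Round 1 (k=32): L=251 R=119
Round 2 (k=28): L=119 R=240
Round 3 (k=31): L=240 R=96
Round 4 (k=28): L=96 R=119
Round 5 (k=44): L=119 R=27
Round 6 (k=46): L=27 R=150

Answer: 251,119 119,240 240,96 96,119 119,27 27,150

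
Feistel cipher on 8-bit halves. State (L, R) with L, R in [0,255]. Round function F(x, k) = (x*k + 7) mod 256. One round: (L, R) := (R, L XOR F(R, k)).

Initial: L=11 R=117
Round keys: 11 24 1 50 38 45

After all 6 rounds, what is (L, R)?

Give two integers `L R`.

Answer: 17 225

Derivation:
Round 1 (k=11): L=117 R=5
Round 2 (k=24): L=5 R=10
Round 3 (k=1): L=10 R=20
Round 4 (k=50): L=20 R=229
Round 5 (k=38): L=229 R=17
Round 6 (k=45): L=17 R=225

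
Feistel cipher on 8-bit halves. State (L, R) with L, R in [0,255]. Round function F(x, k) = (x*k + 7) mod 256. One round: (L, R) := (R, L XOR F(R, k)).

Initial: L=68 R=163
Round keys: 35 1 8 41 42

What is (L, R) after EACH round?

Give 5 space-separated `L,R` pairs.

Round 1 (k=35): L=163 R=20
Round 2 (k=1): L=20 R=184
Round 3 (k=8): L=184 R=211
Round 4 (k=41): L=211 R=106
Round 5 (k=42): L=106 R=184

Answer: 163,20 20,184 184,211 211,106 106,184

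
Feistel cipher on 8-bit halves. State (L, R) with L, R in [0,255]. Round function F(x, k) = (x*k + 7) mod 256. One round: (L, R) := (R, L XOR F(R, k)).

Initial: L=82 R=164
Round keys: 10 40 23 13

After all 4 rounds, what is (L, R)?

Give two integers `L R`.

Round 1 (k=10): L=164 R=61
Round 2 (k=40): L=61 R=43
Round 3 (k=23): L=43 R=217
Round 4 (k=13): L=217 R=39

Answer: 217 39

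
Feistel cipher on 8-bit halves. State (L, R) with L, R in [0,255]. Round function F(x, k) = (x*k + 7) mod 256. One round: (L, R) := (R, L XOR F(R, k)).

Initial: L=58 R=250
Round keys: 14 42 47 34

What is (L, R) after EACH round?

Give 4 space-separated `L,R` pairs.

Answer: 250,137 137,123 123,21 21,170

Derivation:
Round 1 (k=14): L=250 R=137
Round 2 (k=42): L=137 R=123
Round 3 (k=47): L=123 R=21
Round 4 (k=34): L=21 R=170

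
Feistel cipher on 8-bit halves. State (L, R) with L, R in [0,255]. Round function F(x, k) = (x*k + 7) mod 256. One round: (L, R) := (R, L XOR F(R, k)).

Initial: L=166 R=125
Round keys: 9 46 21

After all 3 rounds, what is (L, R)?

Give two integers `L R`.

Answer: 46 7

Derivation:
Round 1 (k=9): L=125 R=202
Round 2 (k=46): L=202 R=46
Round 3 (k=21): L=46 R=7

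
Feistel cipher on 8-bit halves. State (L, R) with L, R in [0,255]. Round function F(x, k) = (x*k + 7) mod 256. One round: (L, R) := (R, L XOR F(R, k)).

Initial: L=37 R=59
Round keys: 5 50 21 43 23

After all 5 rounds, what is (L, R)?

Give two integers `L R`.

Answer: 71 182

Derivation:
Round 1 (k=5): L=59 R=11
Round 2 (k=50): L=11 R=22
Round 3 (k=21): L=22 R=222
Round 4 (k=43): L=222 R=71
Round 5 (k=23): L=71 R=182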